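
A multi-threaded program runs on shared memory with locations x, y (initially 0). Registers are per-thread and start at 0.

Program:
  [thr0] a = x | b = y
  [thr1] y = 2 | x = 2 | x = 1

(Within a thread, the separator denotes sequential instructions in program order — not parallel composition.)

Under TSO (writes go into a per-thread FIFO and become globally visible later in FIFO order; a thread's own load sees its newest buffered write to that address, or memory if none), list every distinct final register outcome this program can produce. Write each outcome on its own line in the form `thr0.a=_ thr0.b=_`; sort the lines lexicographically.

thr0.a=0 thr0.b=0
thr0.a=0 thr0.b=2
thr0.a=1 thr0.b=2
thr0.a=2 thr0.b=2

outcome vector order: (thr0.a,thr0.b)
|TSO outcomes| = 4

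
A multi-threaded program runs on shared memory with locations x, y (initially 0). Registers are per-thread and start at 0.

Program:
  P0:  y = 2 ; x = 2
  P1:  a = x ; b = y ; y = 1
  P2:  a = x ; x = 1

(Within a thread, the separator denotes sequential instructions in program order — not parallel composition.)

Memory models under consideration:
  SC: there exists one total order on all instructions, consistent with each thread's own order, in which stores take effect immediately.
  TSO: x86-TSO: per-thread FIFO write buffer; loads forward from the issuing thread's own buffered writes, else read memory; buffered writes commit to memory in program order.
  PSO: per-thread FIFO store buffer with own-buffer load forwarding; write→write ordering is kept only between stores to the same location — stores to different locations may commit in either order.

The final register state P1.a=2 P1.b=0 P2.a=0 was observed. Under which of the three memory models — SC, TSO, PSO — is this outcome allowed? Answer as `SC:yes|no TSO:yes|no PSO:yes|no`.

SC:no TSO:no PSO:yes

outcome vector order: (P1.a,P1.b,P2.a)
SC (9): (0,0,0), (0,0,2), (0,2,0), (0,2,2), (1,0,0), (1,2,0), (1,2,2), (2,2,0), (2,2,2)
TSO (9): (0,0,0), (0,0,2), (0,2,0), (0,2,2), (1,0,0), (1,2,0), (1,2,2), (2,2,0), (2,2,2)
PSO (12): (0,0,0), (0,0,2), (0,2,0), (0,2,2), (1,0,0), (1,0,2), (1,2,0), (1,2,2), (2,0,0), (2,0,2), (2,2,0), (2,2,2)
target (2,0,0) ∈ {PSO}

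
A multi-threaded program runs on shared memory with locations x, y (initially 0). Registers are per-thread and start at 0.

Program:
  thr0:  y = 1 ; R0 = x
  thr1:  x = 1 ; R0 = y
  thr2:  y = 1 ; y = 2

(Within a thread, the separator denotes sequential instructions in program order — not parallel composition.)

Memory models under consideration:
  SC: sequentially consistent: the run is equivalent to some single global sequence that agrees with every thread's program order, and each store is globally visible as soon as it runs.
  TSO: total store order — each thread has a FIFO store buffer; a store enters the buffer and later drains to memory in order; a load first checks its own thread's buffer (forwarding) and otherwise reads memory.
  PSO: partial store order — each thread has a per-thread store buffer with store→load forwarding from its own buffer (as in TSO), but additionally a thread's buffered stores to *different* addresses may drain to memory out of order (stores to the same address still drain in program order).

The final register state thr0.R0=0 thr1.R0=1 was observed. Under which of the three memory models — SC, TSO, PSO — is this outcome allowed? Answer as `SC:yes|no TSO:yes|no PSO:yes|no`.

SC:yes TSO:yes PSO:yes

outcome vector order: (thr0.R0,thr1.R0)
[SC] allowed = {01 02 10 11 12}
[TSO] allowed = {00 01 02 10 11 12}
[PSO] allowed = {00 01 02 10 11 12}
target 01 ∈ {SC,TSO,PSO}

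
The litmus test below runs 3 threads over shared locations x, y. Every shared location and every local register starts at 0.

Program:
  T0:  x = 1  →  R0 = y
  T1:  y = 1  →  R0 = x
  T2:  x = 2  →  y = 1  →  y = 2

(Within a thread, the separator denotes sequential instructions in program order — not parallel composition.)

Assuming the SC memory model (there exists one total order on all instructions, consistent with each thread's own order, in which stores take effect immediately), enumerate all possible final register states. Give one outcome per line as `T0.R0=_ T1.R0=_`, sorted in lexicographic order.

T0.R0=0 T1.R0=1
T0.R0=0 T1.R0=2
T0.R0=1 T1.R0=0
T0.R0=1 T1.R0=1
T0.R0=1 T1.R0=2
T0.R0=2 T1.R0=0
T0.R0=2 T1.R0=1
T0.R0=2 T1.R0=2

outcome vector order: (T0.R0,T1.R0)
|SC outcomes| = 8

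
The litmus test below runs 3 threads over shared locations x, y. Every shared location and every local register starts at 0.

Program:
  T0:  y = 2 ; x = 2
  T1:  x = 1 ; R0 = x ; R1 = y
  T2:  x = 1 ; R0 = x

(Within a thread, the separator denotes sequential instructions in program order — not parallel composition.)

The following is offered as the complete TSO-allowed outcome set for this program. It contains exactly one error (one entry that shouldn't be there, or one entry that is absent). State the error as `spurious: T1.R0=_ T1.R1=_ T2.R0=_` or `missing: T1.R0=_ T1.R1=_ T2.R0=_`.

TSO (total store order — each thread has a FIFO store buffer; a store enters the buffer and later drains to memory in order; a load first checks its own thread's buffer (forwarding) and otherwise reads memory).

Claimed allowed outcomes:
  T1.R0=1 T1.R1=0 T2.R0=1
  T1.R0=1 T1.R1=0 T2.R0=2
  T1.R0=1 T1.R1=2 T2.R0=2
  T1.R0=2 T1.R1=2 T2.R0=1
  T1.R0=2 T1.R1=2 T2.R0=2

outcome vector order: (T1.R0,T1.R1,T2.R0)
TSO: 6 outcomes — {(1,0,1) (1,0,2) (1,2,1) (1,2,2) (2,2,1) (2,2,2)}
TSO∖claimed = {(1,2,1)}

missing: T1.R0=1 T1.R1=2 T2.R0=1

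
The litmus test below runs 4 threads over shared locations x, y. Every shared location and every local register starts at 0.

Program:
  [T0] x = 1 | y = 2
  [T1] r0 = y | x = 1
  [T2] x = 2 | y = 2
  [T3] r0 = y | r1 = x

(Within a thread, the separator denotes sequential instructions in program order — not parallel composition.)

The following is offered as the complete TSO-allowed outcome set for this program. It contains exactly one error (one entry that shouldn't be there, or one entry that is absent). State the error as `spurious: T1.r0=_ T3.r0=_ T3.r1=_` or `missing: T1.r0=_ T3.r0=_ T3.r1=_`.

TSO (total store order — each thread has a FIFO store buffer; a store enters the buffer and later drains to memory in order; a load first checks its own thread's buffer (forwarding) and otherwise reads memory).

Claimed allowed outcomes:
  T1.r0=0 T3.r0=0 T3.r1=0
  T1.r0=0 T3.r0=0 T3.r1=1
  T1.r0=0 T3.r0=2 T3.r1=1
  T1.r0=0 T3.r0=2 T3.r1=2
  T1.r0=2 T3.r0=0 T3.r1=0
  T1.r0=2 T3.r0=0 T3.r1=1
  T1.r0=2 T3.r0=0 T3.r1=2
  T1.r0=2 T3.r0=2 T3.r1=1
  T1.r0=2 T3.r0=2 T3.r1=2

outcome vector order: (T1.r0,T3.r0,T3.r1)
TSO (10): <0 0 0>, <0 0 1>, <0 0 2>, <0 2 1>, <0 2 2>, <2 0 0>, <2 0 1>, <2 0 2>, <2 2 1>, <2 2 2>
TSO∖claimed = {<0 0 2>}

missing: T1.r0=0 T3.r0=0 T3.r1=2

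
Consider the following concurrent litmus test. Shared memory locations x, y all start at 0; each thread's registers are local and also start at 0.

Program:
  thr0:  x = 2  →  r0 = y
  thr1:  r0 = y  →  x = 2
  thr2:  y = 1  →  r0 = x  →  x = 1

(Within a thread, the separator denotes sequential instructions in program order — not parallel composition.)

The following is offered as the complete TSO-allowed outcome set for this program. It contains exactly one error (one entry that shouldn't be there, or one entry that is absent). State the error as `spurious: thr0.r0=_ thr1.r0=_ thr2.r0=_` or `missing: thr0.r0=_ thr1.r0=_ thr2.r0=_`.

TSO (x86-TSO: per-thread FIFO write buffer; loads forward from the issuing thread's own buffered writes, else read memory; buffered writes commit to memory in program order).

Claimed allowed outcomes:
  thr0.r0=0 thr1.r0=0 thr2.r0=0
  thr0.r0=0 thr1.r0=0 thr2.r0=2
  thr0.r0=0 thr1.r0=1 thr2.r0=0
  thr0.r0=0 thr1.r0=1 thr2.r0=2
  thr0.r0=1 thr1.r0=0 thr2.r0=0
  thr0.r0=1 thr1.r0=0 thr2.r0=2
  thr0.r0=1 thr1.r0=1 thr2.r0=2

outcome vector order: (thr0.r0,thr1.r0,thr2.r0)
[TSO] allowed = {0/0/0; 0/0/2; 0/1/0; 0/1/2; 1/0/0; 1/0/2; 1/1/0; 1/1/2}
TSO∖claimed = {1/1/0}

missing: thr0.r0=1 thr1.r0=1 thr2.r0=0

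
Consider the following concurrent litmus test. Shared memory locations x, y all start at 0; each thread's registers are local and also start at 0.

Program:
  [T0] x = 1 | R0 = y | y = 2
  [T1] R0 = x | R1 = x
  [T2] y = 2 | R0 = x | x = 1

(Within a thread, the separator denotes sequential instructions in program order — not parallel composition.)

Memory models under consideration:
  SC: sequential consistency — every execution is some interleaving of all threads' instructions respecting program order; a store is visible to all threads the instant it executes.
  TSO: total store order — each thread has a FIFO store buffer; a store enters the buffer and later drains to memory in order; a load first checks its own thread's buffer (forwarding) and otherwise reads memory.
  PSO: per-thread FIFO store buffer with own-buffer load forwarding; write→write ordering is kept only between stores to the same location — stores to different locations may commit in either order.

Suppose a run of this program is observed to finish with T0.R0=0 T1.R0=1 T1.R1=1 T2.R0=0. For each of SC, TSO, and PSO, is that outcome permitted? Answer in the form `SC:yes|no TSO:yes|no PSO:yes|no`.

outcome vector order: (T0.R0,T1.R0,T1.R1,T2.R0)
SC (9): 0/0/0/1, 0/0/1/1, 0/1/1/1, 2/0/0/0, 2/0/0/1, 2/0/1/0, 2/0/1/1, 2/1/1/0, 2/1/1/1
TSO (12): 0/0/0/0, 0/0/0/1, 0/0/1/0, 0/0/1/1, 0/1/1/0, 0/1/1/1, 2/0/0/0, 2/0/0/1, 2/0/1/0, 2/0/1/1, 2/1/1/0, 2/1/1/1
PSO (12): 0/0/0/0, 0/0/0/1, 0/0/1/0, 0/0/1/1, 0/1/1/0, 0/1/1/1, 2/0/0/0, 2/0/0/1, 2/0/1/0, 2/0/1/1, 2/1/1/0, 2/1/1/1
target 0/1/1/0 ∈ {TSO,PSO}

SC:no TSO:yes PSO:yes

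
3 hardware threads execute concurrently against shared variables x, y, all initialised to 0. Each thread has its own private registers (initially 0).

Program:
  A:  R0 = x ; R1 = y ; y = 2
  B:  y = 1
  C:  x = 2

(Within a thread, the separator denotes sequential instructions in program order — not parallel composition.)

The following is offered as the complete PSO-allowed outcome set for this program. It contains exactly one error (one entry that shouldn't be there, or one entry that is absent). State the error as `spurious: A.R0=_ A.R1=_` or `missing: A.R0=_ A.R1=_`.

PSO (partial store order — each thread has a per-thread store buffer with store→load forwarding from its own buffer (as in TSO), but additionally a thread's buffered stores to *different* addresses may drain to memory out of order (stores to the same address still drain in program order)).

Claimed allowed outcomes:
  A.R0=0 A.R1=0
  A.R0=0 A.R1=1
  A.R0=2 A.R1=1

outcome vector order: (A.R0,A.R1)
PSO: 4 outcomes — {00, 01, 20, 21}
PSO∖claimed = {20}

missing: A.R0=2 A.R1=0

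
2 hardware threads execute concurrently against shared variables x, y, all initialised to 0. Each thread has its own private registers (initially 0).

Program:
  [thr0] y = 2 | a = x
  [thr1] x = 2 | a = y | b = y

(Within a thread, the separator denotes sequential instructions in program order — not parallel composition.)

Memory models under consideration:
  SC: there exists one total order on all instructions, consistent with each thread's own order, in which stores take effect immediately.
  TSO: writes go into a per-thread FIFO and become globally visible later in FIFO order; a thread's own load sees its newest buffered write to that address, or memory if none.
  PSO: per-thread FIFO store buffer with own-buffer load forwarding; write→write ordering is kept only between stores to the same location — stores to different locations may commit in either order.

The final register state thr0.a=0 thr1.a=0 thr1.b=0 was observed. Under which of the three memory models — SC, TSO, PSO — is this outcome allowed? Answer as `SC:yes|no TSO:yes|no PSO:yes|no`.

SC:no TSO:yes PSO:yes

outcome vector order: (thr0.a,thr1.a,thr1.b)
under SC → 0/2/2; 2/0/0; 2/0/2; 2/2/2
under TSO → 0/0/0; 0/0/2; 0/2/2; 2/0/0; 2/0/2; 2/2/2
under PSO → 0/0/0; 0/0/2; 0/2/2; 2/0/0; 2/0/2; 2/2/2
target 0/0/0 ∈ {TSO,PSO}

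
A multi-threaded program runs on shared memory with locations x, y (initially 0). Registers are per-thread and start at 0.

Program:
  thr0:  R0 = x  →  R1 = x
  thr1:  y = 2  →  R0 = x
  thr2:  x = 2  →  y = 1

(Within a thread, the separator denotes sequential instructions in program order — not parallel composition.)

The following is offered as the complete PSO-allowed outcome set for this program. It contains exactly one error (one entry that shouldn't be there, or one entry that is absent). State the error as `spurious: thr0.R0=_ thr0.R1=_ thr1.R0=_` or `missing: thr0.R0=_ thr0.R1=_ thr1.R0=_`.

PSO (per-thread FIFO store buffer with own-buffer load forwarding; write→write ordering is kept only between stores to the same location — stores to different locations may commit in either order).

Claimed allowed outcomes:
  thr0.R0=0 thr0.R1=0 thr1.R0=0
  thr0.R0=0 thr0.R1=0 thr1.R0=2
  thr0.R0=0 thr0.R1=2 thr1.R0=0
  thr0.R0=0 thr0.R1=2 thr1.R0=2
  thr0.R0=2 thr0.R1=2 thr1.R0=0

outcome vector order: (thr0.R0,thr0.R1,thr1.R0)
PSO (6): (0,0,0); (0,0,2); (0,2,0); (0,2,2); (2,2,0); (2,2,2)
PSO∖claimed = {(2,2,2)}

missing: thr0.R0=2 thr0.R1=2 thr1.R0=2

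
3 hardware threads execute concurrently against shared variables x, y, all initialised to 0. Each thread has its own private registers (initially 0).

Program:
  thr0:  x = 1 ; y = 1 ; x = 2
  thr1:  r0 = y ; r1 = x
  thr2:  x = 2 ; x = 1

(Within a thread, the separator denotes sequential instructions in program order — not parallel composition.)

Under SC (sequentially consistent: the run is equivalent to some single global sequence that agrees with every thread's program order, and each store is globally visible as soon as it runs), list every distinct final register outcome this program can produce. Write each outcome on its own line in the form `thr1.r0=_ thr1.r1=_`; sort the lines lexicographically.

outcome vector order: (thr1.r0,thr1.r1)
|SC outcomes| = 5

thr1.r0=0 thr1.r1=0
thr1.r0=0 thr1.r1=1
thr1.r0=0 thr1.r1=2
thr1.r0=1 thr1.r1=1
thr1.r0=1 thr1.r1=2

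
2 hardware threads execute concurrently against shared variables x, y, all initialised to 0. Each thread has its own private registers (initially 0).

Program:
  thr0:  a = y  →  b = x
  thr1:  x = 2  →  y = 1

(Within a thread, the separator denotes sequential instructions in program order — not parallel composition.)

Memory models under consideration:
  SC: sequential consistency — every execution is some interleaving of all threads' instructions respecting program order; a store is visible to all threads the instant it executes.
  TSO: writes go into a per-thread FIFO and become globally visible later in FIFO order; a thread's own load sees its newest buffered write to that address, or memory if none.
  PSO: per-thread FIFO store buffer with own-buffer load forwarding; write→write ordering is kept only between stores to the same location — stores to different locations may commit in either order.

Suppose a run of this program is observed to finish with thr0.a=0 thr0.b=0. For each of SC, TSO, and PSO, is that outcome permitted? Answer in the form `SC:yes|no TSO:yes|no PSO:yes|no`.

outcome vector order: (thr0.a,thr0.b)
under SC → <0 0>, <0 2>, <1 2>
under TSO → <0 0>, <0 2>, <1 2>
under PSO → <0 0>, <0 2>, <1 0>, <1 2>
target <0 0> ∈ {SC,TSO,PSO}

SC:yes TSO:yes PSO:yes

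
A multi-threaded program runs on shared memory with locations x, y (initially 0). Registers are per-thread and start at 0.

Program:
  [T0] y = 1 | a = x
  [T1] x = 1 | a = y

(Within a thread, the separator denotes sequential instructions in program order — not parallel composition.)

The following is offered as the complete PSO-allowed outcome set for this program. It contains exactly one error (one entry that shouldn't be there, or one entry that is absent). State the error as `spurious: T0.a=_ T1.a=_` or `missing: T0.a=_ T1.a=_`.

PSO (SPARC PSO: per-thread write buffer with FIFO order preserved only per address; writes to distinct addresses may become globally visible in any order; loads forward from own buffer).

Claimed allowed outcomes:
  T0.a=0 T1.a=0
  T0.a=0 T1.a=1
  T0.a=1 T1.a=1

outcome vector order: (T0.a,T1.a)
under PSO → <0 0>; <0 1>; <1 0>; <1 1>
PSO∖claimed = {<1 0>}

missing: T0.a=1 T1.a=0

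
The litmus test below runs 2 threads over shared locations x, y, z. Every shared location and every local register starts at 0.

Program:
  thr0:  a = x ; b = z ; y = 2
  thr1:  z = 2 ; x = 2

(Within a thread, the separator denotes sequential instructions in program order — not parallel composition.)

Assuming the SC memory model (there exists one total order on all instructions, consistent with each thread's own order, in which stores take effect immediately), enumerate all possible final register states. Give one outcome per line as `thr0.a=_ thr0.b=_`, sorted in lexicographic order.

outcome vector order: (thr0.a,thr0.b)
|SC outcomes| = 3

thr0.a=0 thr0.b=0
thr0.a=0 thr0.b=2
thr0.a=2 thr0.b=2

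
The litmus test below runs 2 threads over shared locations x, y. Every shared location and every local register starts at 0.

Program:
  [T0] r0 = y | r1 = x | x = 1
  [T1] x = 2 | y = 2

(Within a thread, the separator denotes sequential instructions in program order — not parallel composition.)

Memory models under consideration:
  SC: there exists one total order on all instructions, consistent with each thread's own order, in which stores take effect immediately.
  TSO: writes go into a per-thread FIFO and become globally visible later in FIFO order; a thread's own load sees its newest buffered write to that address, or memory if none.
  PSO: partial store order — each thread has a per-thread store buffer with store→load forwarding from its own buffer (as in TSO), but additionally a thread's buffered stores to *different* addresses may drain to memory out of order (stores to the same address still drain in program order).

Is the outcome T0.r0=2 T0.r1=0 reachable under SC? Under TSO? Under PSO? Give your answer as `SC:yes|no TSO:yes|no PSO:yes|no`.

outcome vector order: (T0.r0,T0.r1)
SC: 3 outcomes — {<0 0>; <0 2>; <2 2>}
TSO: 3 outcomes — {<0 0>; <0 2>; <2 2>}
PSO: 4 outcomes — {<0 0>; <0 2>; <2 0>; <2 2>}
target <2 0> ∈ {PSO}

SC:no TSO:no PSO:yes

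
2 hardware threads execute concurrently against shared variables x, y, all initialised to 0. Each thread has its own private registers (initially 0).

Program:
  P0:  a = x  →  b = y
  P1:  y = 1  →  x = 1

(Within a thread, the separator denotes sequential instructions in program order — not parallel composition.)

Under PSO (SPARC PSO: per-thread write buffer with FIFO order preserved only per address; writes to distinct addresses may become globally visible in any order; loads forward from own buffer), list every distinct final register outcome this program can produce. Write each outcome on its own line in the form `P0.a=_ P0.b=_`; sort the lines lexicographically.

P0.a=0 P0.b=0
P0.a=0 P0.b=1
P0.a=1 P0.b=0
P0.a=1 P0.b=1

outcome vector order: (P0.a,P0.b)
|PSO outcomes| = 4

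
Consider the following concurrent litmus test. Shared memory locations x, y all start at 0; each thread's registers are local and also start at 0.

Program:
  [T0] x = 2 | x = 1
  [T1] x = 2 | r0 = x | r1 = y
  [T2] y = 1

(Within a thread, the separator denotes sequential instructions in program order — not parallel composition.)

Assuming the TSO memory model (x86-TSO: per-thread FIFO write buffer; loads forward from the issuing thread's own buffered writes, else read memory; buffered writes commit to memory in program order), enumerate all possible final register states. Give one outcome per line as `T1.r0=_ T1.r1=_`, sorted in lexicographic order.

outcome vector order: (T1.r0,T1.r1)
|TSO outcomes| = 4

T1.r0=1 T1.r1=0
T1.r0=1 T1.r1=1
T1.r0=2 T1.r1=0
T1.r0=2 T1.r1=1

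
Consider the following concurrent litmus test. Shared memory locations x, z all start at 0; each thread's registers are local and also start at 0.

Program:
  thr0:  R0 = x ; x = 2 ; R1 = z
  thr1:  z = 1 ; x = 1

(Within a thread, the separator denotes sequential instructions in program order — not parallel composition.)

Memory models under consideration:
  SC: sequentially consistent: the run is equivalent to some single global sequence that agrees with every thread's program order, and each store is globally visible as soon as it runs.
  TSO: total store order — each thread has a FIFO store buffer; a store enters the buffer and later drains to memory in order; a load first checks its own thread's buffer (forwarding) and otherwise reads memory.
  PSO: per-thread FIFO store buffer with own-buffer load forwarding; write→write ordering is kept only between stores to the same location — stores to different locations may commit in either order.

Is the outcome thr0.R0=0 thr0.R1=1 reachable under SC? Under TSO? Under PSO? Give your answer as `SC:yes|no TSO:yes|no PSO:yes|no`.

SC:yes TSO:yes PSO:yes

outcome vector order: (thr0.R0,thr0.R1)
[SC] allowed = {00, 01, 11}
[TSO] allowed = {00, 01, 11}
[PSO] allowed = {00, 01, 10, 11}
target 01 ∈ {SC,TSO,PSO}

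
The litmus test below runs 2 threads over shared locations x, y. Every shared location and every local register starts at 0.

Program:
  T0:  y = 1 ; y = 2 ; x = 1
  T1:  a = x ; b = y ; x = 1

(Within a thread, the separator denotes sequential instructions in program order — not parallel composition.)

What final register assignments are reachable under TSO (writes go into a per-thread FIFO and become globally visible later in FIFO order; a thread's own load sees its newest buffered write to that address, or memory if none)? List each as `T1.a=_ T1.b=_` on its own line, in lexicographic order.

T1.a=0 T1.b=0
T1.a=0 T1.b=1
T1.a=0 T1.b=2
T1.a=1 T1.b=2

outcome vector order: (T1.a,T1.b)
|TSO outcomes| = 4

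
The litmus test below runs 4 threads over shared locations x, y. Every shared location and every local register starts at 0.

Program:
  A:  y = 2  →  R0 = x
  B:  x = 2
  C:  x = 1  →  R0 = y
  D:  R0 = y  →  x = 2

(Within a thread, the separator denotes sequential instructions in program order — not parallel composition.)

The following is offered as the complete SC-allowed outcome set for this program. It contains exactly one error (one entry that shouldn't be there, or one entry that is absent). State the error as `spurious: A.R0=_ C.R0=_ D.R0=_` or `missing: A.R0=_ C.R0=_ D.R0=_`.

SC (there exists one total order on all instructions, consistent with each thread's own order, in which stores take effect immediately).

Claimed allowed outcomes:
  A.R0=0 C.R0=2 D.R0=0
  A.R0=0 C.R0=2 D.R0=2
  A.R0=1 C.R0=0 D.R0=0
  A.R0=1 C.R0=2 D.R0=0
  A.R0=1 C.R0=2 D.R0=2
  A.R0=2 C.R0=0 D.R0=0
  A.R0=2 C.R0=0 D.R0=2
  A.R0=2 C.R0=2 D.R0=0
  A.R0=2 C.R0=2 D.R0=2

outcome vector order: (A.R0,C.R0,D.R0)
under SC → (0,2,0); (0,2,2); (1,0,0); (1,0,2); (1,2,0); (1,2,2); (2,0,0); (2,0,2); (2,2,0); (2,2,2)
SC∖claimed = {(1,0,2)}

missing: A.R0=1 C.R0=0 D.R0=2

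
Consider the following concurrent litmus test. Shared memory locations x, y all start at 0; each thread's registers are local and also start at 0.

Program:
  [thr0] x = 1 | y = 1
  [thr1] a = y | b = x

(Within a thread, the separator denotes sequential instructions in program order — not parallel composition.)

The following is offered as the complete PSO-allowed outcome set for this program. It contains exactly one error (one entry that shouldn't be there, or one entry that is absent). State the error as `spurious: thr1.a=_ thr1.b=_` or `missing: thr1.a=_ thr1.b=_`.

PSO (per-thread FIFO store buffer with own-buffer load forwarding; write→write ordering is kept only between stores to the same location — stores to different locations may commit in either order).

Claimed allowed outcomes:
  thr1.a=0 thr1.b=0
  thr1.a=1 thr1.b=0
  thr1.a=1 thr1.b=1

missing: thr1.a=0 thr1.b=1

outcome vector order: (thr1.a,thr1.b)
under PSO → <0 0>; <0 1>; <1 0>; <1 1>
PSO∖claimed = {<0 1>}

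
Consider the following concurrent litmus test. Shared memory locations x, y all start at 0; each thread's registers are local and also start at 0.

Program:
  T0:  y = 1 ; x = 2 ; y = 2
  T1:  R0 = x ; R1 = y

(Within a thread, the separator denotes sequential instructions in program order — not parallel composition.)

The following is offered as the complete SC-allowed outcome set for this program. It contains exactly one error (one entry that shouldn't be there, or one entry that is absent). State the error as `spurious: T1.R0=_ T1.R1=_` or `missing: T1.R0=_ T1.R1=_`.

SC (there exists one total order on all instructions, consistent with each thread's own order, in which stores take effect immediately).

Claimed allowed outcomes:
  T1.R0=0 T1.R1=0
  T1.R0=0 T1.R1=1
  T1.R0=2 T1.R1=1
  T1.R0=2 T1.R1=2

outcome vector order: (T1.R0,T1.R1)
[SC] allowed = {<0 0> <0 1> <0 2> <2 1> <2 2>}
SC∖claimed = {<0 2>}

missing: T1.R0=0 T1.R1=2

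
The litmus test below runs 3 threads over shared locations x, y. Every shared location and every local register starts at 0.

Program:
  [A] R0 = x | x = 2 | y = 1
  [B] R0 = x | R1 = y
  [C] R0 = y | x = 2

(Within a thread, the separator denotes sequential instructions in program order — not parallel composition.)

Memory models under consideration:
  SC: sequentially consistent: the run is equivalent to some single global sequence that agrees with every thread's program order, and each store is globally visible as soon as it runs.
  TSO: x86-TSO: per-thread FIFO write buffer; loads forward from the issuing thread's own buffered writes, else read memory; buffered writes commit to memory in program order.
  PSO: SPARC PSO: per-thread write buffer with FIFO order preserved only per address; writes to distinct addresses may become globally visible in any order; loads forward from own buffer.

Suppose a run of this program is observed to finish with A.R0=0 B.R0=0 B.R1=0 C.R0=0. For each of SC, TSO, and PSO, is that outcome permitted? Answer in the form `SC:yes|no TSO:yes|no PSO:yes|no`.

outcome vector order: (A.R0,B.R0,B.R1,C.R0)
SC (12): 0/0/0/0, 0/0/0/1, 0/0/1/0, 0/0/1/1, 0/2/0/0, 0/2/0/1, 0/2/1/0, 0/2/1/1, 2/0/0/0, 2/0/1/0, 2/2/0/0, 2/2/1/0
TSO (12): 0/0/0/0, 0/0/0/1, 0/0/1/0, 0/0/1/1, 0/2/0/0, 0/2/0/1, 0/2/1/0, 0/2/1/1, 2/0/0/0, 2/0/1/0, 2/2/0/0, 2/2/1/0
PSO (12): 0/0/0/0, 0/0/0/1, 0/0/1/0, 0/0/1/1, 0/2/0/0, 0/2/0/1, 0/2/1/0, 0/2/1/1, 2/0/0/0, 2/0/1/0, 2/2/0/0, 2/2/1/0
target 0/0/0/0 ∈ {SC,TSO,PSO}

SC:yes TSO:yes PSO:yes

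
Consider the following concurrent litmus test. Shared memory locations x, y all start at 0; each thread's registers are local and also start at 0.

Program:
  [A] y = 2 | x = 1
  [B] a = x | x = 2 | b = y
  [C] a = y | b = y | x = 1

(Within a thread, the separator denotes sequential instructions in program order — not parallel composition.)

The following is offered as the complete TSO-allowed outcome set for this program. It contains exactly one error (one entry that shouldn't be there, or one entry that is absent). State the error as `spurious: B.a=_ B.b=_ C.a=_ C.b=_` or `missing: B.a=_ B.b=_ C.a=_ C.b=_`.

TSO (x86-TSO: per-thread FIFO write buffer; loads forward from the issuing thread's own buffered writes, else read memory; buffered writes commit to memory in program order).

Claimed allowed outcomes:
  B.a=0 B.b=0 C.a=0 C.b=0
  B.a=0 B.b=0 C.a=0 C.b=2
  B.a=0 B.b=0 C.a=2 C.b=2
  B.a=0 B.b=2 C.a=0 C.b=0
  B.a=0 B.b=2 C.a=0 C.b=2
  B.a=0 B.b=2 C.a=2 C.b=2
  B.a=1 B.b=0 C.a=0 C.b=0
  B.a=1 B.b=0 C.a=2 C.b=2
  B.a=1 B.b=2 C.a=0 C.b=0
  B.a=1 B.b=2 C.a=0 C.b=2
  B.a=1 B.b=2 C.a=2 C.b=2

outcome vector order: (B.a,B.b,C.a,C.b)
TSO: 10 outcomes — {<0 0 0 0>, <0 0 0 2>, <0 0 2 2>, <0 2 0 0>, <0 2 0 2>, <0 2 2 2>, <1 0 0 0>, <1 2 0 0>, <1 2 0 2>, <1 2 2 2>}
claimed∖TSO = {<1 0 2 2>}

spurious: B.a=1 B.b=0 C.a=2 C.b=2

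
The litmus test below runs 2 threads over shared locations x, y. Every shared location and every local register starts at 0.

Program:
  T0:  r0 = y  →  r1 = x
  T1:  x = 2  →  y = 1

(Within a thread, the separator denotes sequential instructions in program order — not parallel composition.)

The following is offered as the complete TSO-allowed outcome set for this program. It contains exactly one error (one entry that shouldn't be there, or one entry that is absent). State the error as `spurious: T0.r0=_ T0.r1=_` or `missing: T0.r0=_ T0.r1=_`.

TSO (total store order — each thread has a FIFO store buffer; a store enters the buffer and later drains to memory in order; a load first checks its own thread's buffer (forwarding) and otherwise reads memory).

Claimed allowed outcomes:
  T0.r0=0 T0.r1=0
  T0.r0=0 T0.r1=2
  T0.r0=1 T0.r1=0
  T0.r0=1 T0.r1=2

outcome vector order: (T0.r0,T0.r1)
TSO: 3 outcomes — {<0 0>; <0 2>; <1 2>}
claimed∖TSO = {<1 0>}

spurious: T0.r0=1 T0.r1=0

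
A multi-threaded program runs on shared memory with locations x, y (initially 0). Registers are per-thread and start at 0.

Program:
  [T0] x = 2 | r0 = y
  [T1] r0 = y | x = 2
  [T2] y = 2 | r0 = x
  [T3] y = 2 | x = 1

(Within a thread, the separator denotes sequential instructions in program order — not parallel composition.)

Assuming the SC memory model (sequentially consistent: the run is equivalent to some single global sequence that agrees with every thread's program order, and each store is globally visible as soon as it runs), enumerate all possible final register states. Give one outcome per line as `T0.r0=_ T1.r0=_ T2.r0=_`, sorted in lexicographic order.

T0.r0=0 T1.r0=0 T2.r0=1
T0.r0=0 T1.r0=0 T2.r0=2
T0.r0=0 T1.r0=2 T2.r0=1
T0.r0=0 T1.r0=2 T2.r0=2
T0.r0=2 T1.r0=0 T2.r0=0
T0.r0=2 T1.r0=0 T2.r0=1
T0.r0=2 T1.r0=0 T2.r0=2
T0.r0=2 T1.r0=2 T2.r0=0
T0.r0=2 T1.r0=2 T2.r0=1
T0.r0=2 T1.r0=2 T2.r0=2

outcome vector order: (T0.r0,T1.r0,T2.r0)
|SC outcomes| = 10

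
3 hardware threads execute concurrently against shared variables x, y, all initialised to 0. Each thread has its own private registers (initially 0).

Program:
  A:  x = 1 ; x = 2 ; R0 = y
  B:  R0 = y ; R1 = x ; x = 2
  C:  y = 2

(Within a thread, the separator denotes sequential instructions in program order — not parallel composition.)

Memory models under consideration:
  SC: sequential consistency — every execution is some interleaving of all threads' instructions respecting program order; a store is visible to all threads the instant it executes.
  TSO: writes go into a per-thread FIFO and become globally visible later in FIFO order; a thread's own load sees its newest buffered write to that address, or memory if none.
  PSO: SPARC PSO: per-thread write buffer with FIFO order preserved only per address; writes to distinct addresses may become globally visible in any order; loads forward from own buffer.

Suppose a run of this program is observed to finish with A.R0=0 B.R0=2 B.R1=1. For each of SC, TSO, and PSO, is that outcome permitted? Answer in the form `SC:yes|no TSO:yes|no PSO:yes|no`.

outcome vector order: (A.R0,B.R0,B.R1)
SC (10): 000; 001; 002; 022; 200; 201; 202; 220; 221; 222
TSO (12): 000; 001; 002; 020; 021; 022; 200; 201; 202; 220; 221; 222
PSO (12): 000; 001; 002; 020; 021; 022; 200; 201; 202; 220; 221; 222
target 021 ∈ {TSO,PSO}

SC:no TSO:yes PSO:yes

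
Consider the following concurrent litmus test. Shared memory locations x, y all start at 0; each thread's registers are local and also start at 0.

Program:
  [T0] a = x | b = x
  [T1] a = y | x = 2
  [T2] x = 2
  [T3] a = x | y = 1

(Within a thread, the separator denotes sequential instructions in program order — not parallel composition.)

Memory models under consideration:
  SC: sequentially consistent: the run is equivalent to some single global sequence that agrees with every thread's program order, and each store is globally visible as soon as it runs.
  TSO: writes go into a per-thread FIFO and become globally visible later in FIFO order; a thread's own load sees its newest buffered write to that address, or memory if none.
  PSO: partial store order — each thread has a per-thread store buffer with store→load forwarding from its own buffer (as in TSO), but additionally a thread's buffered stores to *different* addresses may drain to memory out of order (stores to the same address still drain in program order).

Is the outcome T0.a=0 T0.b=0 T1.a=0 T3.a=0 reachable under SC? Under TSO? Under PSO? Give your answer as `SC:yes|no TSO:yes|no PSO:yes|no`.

SC:yes TSO:yes PSO:yes

outcome vector order: (T0.a,T0.b,T1.a,T3.a)
SC: 12 outcomes — {(0,0,0,0), (0,0,0,2), (0,0,1,0), (0,0,1,2), (0,2,0,0), (0,2,0,2), (0,2,1,0), (0,2,1,2), (2,2,0,0), (2,2,0,2), (2,2,1,0), (2,2,1,2)}
TSO: 12 outcomes — {(0,0,0,0), (0,0,0,2), (0,0,1,0), (0,0,1,2), (0,2,0,0), (0,2,0,2), (0,2,1,0), (0,2,1,2), (2,2,0,0), (2,2,0,2), (2,2,1,0), (2,2,1,2)}
PSO: 12 outcomes — {(0,0,0,0), (0,0,0,2), (0,0,1,0), (0,0,1,2), (0,2,0,0), (0,2,0,2), (0,2,1,0), (0,2,1,2), (2,2,0,0), (2,2,0,2), (2,2,1,0), (2,2,1,2)}
target (0,0,0,0) ∈ {SC,TSO,PSO}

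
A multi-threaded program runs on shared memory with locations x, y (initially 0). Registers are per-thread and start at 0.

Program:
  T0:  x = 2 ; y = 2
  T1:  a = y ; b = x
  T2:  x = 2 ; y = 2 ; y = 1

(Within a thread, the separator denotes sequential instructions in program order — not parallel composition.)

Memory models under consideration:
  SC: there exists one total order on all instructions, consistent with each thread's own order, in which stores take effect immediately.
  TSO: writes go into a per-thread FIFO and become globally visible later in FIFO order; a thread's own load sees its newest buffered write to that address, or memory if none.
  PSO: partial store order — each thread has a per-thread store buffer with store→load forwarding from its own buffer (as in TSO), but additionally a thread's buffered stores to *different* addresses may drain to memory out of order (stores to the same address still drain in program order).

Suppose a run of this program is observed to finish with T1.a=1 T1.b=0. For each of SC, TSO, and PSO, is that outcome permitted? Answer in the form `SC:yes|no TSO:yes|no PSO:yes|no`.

outcome vector order: (T1.a,T1.b)
[SC] allowed = {(0,0) (0,2) (1,2) (2,2)}
[TSO] allowed = {(0,0) (0,2) (1,2) (2,2)}
[PSO] allowed = {(0,0) (0,2) (1,0) (1,2) (2,0) (2,2)}
target (1,0) ∈ {PSO}

SC:no TSO:no PSO:yes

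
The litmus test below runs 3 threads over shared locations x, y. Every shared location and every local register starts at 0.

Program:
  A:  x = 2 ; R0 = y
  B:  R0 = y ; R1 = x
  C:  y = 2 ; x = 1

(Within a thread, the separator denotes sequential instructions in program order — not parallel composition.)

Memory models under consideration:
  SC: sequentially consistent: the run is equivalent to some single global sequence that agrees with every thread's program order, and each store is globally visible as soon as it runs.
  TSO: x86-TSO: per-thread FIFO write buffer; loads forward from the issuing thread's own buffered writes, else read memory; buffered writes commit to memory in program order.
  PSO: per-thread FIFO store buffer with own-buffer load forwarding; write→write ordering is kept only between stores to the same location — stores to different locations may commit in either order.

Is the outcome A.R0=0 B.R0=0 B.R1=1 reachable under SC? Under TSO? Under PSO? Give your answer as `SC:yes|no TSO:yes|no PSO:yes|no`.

outcome vector order: (A.R0,B.R0,B.R1)
SC (11): 000 001 002 021 022 200 201 202 220 221 222
TSO (12): 000 001 002 020 021 022 200 201 202 220 221 222
PSO (12): 000 001 002 020 021 022 200 201 202 220 221 222
target 001 ∈ {SC,TSO,PSO}

SC:yes TSO:yes PSO:yes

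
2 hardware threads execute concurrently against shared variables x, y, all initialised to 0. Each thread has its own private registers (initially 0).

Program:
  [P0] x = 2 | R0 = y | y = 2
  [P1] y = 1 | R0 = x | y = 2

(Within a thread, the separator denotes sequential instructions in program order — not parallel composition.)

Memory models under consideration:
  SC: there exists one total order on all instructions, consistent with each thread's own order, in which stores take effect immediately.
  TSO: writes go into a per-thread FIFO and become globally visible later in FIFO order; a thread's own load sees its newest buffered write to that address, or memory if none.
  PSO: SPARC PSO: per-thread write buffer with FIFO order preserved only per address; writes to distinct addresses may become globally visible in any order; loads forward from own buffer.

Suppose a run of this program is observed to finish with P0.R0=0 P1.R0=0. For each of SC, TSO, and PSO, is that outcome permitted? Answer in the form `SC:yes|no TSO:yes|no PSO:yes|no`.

outcome vector order: (P0.R0,P1.R0)
SC: 5 outcomes — {0/2, 1/0, 1/2, 2/0, 2/2}
TSO: 6 outcomes — {0/0, 0/2, 1/0, 1/2, 2/0, 2/2}
PSO: 6 outcomes — {0/0, 0/2, 1/0, 1/2, 2/0, 2/2}
target 0/0 ∈ {TSO,PSO}

SC:no TSO:yes PSO:yes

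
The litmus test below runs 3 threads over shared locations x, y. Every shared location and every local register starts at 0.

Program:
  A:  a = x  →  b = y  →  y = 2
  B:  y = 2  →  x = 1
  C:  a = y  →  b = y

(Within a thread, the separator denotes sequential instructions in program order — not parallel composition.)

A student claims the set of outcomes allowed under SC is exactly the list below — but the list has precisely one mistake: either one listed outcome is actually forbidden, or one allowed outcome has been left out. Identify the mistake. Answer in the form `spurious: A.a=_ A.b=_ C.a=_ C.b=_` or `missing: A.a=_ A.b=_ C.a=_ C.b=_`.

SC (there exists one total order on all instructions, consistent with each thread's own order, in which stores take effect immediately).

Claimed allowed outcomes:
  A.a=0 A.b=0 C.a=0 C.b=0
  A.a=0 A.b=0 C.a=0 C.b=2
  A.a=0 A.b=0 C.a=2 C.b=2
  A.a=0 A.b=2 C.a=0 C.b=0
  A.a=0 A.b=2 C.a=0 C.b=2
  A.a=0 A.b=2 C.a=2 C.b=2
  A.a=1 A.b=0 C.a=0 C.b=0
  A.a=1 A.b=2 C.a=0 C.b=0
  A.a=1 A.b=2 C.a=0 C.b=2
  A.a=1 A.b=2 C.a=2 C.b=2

outcome vector order: (A.a,A.b,C.a,C.b)
[SC] allowed = {<0 0 0 0>; <0 0 0 2>; <0 0 2 2>; <0 2 0 0>; <0 2 0 2>; <0 2 2 2>; <1 2 0 0>; <1 2 0 2>; <1 2 2 2>}
claimed∖SC = {<1 0 0 0>}

spurious: A.a=1 A.b=0 C.a=0 C.b=0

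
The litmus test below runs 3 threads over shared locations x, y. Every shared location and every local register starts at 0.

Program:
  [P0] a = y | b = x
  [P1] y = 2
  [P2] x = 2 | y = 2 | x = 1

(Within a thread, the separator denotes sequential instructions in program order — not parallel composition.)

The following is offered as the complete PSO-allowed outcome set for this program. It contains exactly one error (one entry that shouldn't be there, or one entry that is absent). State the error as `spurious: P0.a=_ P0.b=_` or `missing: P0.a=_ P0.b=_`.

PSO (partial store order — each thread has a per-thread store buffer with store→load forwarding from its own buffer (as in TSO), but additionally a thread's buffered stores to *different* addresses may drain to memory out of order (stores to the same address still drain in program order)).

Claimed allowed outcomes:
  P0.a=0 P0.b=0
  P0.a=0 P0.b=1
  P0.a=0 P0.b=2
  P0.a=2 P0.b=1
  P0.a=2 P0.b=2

outcome vector order: (P0.a,P0.b)
PSO: 6 outcomes — {<0 0>, <0 1>, <0 2>, <2 0>, <2 1>, <2 2>}
PSO∖claimed = {<2 0>}

missing: P0.a=2 P0.b=0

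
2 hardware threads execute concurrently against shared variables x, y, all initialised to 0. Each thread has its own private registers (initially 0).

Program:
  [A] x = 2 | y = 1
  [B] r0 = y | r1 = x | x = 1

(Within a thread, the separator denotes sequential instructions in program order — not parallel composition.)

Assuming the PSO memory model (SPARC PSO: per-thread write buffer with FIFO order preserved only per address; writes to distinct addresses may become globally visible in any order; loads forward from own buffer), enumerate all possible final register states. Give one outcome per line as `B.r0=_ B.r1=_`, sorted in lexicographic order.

outcome vector order: (B.r0,B.r1)
|PSO outcomes| = 4

B.r0=0 B.r1=0
B.r0=0 B.r1=2
B.r0=1 B.r1=0
B.r0=1 B.r1=2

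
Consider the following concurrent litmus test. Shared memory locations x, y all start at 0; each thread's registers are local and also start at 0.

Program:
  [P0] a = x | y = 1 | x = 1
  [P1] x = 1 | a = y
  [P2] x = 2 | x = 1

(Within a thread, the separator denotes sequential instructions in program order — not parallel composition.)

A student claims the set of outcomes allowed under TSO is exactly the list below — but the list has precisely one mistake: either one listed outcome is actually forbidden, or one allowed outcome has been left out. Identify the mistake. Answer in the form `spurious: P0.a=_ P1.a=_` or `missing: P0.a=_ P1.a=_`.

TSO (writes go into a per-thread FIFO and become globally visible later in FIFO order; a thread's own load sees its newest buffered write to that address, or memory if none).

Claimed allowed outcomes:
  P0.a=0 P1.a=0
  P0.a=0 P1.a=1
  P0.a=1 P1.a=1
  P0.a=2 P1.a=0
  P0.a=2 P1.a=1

missing: P0.a=1 P1.a=0

outcome vector order: (P0.a,P1.a)
TSO: 6 outcomes — {(0,0), (0,1), (1,0), (1,1), (2,0), (2,1)}
TSO∖claimed = {(1,0)}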